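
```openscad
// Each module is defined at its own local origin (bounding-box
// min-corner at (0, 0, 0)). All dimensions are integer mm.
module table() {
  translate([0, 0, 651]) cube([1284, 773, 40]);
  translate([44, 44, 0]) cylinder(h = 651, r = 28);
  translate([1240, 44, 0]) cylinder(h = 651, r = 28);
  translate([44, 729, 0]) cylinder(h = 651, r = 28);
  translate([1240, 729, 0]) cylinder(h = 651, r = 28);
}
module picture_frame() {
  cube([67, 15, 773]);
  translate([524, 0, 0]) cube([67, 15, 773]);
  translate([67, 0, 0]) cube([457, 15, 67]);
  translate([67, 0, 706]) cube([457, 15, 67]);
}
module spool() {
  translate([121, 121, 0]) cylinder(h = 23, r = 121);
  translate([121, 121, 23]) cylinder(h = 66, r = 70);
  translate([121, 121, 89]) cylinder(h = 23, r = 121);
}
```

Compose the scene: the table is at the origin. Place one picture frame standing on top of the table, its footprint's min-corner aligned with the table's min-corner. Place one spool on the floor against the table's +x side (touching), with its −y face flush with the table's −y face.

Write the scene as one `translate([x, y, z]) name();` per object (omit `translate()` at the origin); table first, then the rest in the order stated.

table();
translate([0, 0, 691]) picture_frame();
translate([1284, 0, 0]) spool();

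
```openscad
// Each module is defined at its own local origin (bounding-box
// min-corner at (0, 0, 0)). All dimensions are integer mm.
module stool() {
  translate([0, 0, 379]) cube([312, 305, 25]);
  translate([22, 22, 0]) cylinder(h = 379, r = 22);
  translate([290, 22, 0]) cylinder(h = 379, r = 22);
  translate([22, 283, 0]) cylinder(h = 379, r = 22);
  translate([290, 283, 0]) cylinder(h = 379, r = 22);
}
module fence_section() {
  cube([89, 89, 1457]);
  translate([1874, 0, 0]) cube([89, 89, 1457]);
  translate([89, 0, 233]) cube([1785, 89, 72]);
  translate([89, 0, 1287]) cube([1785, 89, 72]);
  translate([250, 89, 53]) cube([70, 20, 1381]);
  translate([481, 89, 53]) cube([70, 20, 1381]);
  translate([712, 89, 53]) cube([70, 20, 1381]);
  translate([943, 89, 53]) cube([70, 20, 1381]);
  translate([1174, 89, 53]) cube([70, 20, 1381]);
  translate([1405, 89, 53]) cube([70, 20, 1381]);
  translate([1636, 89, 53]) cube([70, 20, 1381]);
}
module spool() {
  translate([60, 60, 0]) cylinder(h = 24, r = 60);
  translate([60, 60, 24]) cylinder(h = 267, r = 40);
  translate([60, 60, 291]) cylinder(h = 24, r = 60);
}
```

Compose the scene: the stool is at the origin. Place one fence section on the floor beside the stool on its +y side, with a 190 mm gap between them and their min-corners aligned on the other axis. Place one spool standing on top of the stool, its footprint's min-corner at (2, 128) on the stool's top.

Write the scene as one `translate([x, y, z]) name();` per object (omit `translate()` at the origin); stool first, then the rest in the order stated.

stool();
translate([0, 495, 0]) fence_section();
translate([2, 128, 404]) spool();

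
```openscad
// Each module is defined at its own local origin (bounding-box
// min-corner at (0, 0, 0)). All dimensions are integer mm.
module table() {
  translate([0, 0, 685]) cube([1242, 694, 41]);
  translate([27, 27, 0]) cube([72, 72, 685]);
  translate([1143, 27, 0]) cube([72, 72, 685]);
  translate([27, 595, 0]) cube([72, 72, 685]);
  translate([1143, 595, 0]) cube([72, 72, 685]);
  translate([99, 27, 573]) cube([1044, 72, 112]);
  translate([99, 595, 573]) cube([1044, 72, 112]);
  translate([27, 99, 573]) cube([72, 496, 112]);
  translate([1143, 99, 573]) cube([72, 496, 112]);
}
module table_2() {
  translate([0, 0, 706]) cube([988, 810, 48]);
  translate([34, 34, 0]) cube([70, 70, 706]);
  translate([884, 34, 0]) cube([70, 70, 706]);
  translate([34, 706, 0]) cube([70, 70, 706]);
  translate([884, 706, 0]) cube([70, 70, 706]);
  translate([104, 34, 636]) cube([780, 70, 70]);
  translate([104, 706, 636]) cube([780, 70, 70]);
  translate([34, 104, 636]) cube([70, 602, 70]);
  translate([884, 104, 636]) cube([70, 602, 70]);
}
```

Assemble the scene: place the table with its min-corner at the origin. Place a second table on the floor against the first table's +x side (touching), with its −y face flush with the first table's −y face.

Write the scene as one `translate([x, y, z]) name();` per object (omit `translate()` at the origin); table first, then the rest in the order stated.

table();
translate([1242, 0, 0]) table_2();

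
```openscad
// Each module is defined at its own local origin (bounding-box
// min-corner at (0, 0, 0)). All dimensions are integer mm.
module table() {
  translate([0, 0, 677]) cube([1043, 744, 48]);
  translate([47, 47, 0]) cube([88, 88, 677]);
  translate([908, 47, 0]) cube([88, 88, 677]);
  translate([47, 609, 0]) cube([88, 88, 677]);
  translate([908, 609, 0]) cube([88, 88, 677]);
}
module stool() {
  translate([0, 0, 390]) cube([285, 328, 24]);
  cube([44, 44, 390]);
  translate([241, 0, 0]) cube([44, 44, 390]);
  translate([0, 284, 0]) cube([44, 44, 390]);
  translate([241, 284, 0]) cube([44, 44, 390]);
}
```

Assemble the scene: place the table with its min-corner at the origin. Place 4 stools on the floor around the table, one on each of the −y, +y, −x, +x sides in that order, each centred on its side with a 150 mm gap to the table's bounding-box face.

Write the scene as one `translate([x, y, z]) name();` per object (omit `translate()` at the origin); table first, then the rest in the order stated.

table();
translate([379, -478, 0]) stool();
translate([379, 894, 0]) stool();
translate([-435, 208, 0]) stool();
translate([1193, 208, 0]) stool();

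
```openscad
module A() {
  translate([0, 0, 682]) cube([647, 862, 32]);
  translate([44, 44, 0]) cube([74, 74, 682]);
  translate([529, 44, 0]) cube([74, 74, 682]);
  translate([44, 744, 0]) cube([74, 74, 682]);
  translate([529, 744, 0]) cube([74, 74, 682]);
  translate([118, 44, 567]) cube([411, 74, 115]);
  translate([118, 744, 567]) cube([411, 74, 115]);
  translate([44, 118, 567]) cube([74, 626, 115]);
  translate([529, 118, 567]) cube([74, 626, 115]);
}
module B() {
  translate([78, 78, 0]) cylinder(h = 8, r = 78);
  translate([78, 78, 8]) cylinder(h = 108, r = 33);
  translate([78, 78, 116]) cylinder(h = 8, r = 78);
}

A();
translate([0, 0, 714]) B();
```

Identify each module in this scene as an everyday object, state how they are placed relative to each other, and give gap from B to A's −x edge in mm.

A is a table. B is a spool. The spool is on top of the table. The gap from the spool to the table's −x edge is 0 mm.

The spool's min-x is at 0; the table's min-x is 0; gap = 0 mm.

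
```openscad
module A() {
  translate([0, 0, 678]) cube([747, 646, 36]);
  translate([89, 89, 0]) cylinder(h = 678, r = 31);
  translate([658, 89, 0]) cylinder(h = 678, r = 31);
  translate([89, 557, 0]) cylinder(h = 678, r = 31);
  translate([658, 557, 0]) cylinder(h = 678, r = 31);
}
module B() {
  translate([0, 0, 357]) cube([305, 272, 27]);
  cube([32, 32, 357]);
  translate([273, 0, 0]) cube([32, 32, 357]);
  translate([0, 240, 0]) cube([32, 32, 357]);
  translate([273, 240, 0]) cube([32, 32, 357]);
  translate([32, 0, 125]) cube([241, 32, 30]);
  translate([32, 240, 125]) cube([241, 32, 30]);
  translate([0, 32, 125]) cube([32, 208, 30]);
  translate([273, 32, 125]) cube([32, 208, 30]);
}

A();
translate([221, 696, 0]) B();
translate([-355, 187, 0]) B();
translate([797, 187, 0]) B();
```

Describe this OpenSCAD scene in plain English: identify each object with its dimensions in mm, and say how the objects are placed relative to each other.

A is a rectangular dining table. The top is 747×646×36 mm with its upper surface at z = 714 mm. It stands on four round legs of 62 mm diameter, each leg's bounding box inset 58 mm from the nearest pair of top edges, running from the floor to the underside of the top.

B is a four-legged stool. The seat is a 305×272×27 mm slab whose top surface is at z = 384 mm; four square legs, each 32×32 mm in cross-section, run from the floor (z = 0) to the underside of the seat, each flush with a corner of the seat. Four stretchers, 32 mm wide and 30 mm tall, connect adjacent legs with their undersides at z = 125 mm, each running between the inner faces of the legs it joins and aligned with the legs' outer faces on the other axis.

Three stools sit around the table at the +y, −x, +x sides.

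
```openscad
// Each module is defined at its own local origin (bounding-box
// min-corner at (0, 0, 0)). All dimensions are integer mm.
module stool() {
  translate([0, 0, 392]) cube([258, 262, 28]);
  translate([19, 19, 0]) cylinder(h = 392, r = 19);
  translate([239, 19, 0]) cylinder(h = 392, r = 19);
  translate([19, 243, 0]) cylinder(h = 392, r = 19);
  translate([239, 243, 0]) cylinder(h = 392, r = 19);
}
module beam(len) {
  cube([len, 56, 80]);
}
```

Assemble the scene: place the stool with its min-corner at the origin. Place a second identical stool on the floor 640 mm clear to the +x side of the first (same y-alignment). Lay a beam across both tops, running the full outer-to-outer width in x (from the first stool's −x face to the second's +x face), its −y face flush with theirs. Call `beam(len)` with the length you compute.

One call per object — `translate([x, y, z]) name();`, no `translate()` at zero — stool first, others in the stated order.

stool();
translate([898, 0, 0]) stool();
translate([0, 0, 420]) beam(1156);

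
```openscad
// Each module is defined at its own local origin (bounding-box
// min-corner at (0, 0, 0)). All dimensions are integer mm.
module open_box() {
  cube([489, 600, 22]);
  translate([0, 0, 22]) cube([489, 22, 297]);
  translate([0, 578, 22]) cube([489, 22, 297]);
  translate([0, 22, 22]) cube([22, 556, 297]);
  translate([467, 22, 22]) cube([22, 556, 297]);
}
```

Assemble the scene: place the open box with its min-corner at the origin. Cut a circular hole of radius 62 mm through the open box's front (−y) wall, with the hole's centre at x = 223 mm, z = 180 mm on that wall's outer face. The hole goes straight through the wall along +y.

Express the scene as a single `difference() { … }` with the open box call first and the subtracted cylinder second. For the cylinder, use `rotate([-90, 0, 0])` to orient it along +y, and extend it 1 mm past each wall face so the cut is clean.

difference() {
  open_box();
  translate([223, -1, 180]) rotate([-90, 0, 0]) cylinder(h = 24, r = 62);
}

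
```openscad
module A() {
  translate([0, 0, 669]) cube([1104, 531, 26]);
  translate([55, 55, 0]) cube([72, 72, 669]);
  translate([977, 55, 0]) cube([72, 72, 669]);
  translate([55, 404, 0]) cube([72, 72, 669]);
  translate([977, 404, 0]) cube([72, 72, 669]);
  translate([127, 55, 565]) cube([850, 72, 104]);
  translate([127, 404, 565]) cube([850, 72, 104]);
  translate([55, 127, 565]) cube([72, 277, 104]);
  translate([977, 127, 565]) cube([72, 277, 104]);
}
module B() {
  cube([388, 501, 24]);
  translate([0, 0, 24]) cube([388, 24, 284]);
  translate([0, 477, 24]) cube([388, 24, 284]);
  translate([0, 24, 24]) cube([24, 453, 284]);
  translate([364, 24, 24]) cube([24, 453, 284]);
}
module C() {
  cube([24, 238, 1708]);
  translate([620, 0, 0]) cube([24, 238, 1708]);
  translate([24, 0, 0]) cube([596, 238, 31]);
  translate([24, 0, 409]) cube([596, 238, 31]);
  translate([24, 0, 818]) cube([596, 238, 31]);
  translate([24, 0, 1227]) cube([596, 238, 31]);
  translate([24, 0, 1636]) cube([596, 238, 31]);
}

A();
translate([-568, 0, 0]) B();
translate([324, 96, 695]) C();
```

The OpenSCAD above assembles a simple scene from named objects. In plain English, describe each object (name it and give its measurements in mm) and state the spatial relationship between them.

A is a table with a 1104×531 mm rectangular top, 26 mm thick, top surface at z = 695 mm, supported by four 72×72 mm square legs, each inset 55 mm from the nearest pair of top edges, running from the floor. Four apron rails, 72 mm thick and 104 mm tall, run between adjacent legs with their top edges flush with the underside of the top and their outer faces flush with the legs' outer faces.

B is an open-topped rectangular box: outside dimensions 388×501×308 mm, with a uniform wall and base thickness of 24 mm. The base is a full 388×501 slab on the floor; four walls sit on top of the base. The front and back walls (the −y and +y sides) span the full width; the two side walls fit between them.

C is an open bookshelf. Two side panels, each 24 mm thick, 238 mm deep and 1708 mm tall, stand 644 mm apart (outside-to-outside). Between them sit 5 shelves, each 31 mm thick and 238 mm deep, spanning the full gap between the sides. The bottom shelf rests on the floor (its underside at z = 0) and the clear gap between one shelf's top and the next shelf's underside is 378 mm.

The open box is on the floor beside the table on its −x side. The bookshelf is on top of the table.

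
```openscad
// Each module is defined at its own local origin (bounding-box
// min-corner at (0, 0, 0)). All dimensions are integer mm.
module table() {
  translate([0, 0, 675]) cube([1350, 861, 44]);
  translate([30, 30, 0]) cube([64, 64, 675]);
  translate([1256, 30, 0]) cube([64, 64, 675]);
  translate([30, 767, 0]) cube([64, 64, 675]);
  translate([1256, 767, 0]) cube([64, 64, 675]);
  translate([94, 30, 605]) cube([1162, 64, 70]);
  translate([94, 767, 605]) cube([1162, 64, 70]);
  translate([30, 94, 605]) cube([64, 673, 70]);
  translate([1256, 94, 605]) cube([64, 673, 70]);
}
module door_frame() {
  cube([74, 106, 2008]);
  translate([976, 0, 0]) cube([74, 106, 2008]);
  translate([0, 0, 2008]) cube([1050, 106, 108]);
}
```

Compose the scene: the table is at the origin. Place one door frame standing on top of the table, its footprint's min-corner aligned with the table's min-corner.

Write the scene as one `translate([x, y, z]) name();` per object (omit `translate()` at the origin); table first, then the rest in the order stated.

table();
translate([0, 0, 719]) door_frame();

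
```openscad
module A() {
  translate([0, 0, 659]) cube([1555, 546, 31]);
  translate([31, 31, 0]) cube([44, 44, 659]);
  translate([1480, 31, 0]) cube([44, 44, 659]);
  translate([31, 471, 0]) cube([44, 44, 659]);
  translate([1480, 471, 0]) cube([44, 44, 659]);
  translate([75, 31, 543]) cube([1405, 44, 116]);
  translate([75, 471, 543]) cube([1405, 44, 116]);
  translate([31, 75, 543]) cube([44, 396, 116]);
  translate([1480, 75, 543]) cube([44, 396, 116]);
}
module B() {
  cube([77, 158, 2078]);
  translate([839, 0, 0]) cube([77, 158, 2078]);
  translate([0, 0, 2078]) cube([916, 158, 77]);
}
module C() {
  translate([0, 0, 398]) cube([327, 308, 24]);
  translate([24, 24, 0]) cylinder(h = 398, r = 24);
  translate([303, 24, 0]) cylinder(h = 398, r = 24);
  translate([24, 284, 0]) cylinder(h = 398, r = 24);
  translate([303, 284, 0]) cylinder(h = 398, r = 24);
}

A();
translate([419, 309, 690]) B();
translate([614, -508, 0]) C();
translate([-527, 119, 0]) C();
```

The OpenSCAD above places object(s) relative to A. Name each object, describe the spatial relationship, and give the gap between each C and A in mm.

A is a table. B is a door frame. C is a stool. The door frame is on top of the table. Two stools sit around the table at the −y, −x sides. The gap between each stool and the table is 200 mm.

Each stool's nearest face is 200 mm from the table's bounding box.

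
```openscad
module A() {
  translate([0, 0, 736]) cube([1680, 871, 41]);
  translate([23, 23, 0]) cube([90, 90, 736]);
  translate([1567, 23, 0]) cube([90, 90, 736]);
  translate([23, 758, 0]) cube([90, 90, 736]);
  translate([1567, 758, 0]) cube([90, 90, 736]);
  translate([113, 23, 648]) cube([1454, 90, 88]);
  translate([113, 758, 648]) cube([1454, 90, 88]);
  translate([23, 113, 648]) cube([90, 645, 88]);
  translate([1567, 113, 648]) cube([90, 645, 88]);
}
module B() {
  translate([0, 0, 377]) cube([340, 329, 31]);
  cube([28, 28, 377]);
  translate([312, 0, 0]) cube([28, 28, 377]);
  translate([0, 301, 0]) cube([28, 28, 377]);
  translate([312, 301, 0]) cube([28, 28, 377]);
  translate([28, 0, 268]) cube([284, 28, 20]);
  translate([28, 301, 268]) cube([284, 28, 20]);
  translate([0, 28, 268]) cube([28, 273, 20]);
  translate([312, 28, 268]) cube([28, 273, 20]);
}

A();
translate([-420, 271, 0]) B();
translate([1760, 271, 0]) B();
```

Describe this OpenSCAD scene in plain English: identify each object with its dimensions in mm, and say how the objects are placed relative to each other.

A is a rectangular dining table. The top is 1680×871×41 mm with its upper surface at z = 777 mm. It stands on four 90×90 mm square legs, each inset 23 mm from the nearest pair of top edges, running from the floor to the underside of the top. Four apron rails, 90 mm thick and 88 mm tall, run between adjacent legs with their top edges flush with the underside of the top and their outer faces flush with the legs' outer faces.

B is a simple wooden stool: a rectangular seat 340 mm (x) by 329 mm (y), 31 mm thick, top face at z = 408 mm, on four square legs, each 28×28 mm in cross-section. The legs rest on z = 0, each flush with a corner of the seat. Four stretchers, 28 mm wide and 20 mm tall, connect adjacent legs with their undersides at z = 268 mm, each running between the inner faces of the legs it joins and aligned with the legs' outer faces on the other axis.

Two stools sit around the table at the −x, +x sides.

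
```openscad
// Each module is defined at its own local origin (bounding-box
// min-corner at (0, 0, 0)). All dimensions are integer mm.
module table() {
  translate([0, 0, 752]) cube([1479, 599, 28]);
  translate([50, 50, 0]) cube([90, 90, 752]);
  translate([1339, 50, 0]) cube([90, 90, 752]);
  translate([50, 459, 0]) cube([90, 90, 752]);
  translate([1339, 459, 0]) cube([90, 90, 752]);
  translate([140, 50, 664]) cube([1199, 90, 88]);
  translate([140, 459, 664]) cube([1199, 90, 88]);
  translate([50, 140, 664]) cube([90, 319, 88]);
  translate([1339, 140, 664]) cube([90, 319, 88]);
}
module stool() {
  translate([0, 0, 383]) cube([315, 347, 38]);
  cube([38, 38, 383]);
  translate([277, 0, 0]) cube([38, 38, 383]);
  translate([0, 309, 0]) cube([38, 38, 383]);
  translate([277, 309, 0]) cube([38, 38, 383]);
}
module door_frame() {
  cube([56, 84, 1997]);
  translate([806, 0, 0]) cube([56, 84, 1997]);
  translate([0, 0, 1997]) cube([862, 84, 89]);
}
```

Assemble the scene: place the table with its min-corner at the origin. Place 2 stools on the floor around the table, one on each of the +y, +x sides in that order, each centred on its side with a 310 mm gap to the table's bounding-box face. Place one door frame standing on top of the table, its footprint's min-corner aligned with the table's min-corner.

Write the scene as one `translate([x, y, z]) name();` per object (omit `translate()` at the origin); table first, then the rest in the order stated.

table();
translate([582, 909, 0]) stool();
translate([1789, 126, 0]) stool();
translate([0, 0, 780]) door_frame();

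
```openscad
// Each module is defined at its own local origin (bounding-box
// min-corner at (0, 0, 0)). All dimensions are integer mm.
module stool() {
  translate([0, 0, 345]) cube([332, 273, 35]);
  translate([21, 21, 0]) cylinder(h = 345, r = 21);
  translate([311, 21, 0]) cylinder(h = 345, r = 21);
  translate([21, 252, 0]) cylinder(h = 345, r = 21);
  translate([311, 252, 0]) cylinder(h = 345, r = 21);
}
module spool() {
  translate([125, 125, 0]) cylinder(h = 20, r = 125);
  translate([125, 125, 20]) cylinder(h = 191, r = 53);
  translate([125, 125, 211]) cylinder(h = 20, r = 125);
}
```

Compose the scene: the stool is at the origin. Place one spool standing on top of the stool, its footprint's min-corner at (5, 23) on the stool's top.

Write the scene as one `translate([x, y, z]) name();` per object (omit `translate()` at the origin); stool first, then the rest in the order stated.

stool();
translate([5, 23, 380]) spool();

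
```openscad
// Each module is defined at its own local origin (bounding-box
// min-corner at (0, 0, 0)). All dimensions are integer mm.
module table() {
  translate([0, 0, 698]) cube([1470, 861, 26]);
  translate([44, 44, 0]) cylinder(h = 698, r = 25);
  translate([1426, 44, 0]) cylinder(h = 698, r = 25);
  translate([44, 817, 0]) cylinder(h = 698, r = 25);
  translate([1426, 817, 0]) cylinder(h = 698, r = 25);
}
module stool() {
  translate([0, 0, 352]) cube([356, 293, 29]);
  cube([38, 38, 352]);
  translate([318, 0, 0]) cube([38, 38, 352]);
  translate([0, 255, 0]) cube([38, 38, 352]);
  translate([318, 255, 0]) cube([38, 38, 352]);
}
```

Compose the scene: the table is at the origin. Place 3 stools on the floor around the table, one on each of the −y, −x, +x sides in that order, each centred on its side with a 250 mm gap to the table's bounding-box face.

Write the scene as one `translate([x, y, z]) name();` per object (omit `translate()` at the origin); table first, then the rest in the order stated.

table();
translate([557, -543, 0]) stool();
translate([-606, 284, 0]) stool();
translate([1720, 284, 0]) stool();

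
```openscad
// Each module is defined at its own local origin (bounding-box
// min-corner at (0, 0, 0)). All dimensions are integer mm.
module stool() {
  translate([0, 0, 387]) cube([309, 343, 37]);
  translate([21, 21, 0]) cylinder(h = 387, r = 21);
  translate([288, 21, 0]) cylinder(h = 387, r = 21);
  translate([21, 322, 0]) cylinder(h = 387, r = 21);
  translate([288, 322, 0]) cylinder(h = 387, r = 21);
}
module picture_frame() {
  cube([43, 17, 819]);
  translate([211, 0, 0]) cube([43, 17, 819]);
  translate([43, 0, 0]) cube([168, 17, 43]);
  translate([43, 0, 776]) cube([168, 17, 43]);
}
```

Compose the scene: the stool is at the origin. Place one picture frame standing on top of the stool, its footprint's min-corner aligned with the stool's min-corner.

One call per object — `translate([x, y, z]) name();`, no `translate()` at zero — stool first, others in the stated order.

stool();
translate([0, 0, 424]) picture_frame();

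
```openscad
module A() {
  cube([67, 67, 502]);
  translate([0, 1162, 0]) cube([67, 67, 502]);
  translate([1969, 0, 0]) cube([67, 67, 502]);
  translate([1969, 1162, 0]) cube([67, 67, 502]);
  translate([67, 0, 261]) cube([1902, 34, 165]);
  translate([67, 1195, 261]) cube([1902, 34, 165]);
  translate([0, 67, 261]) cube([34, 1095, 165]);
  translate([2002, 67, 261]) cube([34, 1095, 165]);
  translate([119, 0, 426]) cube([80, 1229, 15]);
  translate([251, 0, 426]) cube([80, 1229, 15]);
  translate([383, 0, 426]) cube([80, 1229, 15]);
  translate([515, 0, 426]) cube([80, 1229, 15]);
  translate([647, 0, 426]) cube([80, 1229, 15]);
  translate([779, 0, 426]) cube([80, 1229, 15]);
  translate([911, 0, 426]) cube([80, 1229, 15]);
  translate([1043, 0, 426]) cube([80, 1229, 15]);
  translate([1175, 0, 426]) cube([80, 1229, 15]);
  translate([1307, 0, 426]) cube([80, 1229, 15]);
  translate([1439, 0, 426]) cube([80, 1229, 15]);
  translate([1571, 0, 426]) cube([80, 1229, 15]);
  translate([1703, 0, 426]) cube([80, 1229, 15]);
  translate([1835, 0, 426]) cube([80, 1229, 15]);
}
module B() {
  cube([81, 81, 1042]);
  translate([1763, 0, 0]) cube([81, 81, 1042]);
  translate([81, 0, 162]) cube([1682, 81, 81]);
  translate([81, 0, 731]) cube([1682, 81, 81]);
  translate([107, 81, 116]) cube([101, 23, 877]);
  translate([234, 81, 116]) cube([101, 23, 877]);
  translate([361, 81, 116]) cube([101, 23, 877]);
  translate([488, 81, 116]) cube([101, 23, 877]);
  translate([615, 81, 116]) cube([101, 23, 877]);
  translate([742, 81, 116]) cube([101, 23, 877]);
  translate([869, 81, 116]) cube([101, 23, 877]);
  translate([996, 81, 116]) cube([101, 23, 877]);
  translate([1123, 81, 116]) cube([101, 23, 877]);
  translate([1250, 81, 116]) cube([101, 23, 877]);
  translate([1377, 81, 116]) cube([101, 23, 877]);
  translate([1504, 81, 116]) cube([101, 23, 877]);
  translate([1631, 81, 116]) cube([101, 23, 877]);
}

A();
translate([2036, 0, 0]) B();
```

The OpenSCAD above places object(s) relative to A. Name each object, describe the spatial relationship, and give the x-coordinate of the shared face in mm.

A is a bed frame. B is a fence section. The fence section is against the bed frame's +x side, with their −y faces flush. The x-coordinate of the shared face is 2036 mm.

The bed frame's +x face and the fence section's −x face are both at x = 2036 mm.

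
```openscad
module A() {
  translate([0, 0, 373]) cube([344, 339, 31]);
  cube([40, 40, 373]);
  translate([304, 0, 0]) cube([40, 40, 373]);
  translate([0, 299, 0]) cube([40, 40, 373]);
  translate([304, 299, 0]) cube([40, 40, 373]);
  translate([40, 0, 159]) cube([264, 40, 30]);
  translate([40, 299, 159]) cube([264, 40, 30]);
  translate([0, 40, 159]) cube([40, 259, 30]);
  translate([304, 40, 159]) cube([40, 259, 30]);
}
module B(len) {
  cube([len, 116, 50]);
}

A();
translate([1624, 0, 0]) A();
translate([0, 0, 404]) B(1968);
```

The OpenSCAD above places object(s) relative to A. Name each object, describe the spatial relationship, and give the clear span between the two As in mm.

A is a stool. B is a beam. A beam spans the tops of two stools. The clear span between the two stools is 1280 mm.

Second stool starts at x = 1624; first ends at x = 344; clear span = 1624 − 344 = 1280 mm.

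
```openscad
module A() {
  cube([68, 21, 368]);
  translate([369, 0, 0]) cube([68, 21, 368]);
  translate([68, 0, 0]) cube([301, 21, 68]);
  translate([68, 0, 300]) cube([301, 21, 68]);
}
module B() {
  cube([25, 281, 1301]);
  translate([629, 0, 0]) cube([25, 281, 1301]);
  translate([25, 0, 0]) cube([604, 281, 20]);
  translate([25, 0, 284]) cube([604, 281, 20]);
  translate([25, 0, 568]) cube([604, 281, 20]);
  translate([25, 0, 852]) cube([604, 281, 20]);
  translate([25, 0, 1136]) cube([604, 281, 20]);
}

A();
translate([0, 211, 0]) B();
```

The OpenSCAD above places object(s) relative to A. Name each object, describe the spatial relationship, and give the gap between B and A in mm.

The bookshelf's nearest face is 190 mm from the picture frame's +y face.

A is a picture frame. B is a bookshelf. The bookshelf is on the floor beside the picture frame on its +y side. The gap between the bookshelf and the picture frame is 190 mm.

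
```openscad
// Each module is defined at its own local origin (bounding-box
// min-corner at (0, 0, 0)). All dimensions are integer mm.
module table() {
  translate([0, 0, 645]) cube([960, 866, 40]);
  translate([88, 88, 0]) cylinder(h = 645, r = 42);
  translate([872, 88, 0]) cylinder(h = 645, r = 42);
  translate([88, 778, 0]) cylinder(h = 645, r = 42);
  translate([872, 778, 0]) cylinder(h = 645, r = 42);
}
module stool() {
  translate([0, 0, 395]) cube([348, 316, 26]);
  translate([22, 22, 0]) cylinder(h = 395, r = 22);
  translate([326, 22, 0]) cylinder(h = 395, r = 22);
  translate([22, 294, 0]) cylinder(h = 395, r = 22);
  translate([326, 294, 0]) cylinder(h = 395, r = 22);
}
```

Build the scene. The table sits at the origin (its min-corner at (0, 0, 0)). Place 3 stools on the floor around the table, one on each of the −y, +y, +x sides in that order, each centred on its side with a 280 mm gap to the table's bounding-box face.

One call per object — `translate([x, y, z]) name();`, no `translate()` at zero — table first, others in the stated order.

table();
translate([306, -596, 0]) stool();
translate([306, 1146, 0]) stool();
translate([1240, 275, 0]) stool();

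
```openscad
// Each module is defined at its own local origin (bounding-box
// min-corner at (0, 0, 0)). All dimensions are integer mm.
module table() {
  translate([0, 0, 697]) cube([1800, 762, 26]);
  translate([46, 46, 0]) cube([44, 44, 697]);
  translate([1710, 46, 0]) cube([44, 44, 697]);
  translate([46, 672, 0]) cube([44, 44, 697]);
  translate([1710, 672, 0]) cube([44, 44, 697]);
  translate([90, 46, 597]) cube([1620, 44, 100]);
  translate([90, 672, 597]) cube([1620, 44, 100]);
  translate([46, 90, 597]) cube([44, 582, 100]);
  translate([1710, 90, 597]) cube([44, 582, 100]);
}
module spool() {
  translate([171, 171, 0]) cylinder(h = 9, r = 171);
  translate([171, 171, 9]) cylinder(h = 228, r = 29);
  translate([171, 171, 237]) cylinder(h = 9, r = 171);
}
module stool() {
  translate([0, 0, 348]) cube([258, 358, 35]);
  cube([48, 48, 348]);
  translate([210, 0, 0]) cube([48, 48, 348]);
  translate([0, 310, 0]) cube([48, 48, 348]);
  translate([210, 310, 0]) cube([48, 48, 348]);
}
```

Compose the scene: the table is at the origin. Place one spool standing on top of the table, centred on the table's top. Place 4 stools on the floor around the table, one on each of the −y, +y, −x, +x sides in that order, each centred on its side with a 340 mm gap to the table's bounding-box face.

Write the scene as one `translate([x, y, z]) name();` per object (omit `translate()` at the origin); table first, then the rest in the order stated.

table();
translate([729, 210, 723]) spool();
translate([771, -698, 0]) stool();
translate([771, 1102, 0]) stool();
translate([-598, 202, 0]) stool();
translate([2140, 202, 0]) stool();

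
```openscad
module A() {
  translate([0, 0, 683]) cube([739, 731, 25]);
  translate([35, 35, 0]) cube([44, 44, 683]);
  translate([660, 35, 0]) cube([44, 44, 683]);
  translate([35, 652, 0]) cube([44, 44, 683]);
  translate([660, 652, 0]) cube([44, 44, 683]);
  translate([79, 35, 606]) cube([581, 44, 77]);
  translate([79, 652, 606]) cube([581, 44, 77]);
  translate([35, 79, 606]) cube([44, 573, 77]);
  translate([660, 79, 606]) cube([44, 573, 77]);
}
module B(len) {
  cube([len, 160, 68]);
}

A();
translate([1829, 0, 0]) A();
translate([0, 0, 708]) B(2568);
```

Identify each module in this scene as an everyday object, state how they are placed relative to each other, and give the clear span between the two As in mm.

Second table starts at x = 1829; first ends at x = 739; clear span = 1829 − 739 = 1090 mm.

A is a table. B is a beam. A beam spans the tops of two tables. The clear span between the two tables is 1090 mm.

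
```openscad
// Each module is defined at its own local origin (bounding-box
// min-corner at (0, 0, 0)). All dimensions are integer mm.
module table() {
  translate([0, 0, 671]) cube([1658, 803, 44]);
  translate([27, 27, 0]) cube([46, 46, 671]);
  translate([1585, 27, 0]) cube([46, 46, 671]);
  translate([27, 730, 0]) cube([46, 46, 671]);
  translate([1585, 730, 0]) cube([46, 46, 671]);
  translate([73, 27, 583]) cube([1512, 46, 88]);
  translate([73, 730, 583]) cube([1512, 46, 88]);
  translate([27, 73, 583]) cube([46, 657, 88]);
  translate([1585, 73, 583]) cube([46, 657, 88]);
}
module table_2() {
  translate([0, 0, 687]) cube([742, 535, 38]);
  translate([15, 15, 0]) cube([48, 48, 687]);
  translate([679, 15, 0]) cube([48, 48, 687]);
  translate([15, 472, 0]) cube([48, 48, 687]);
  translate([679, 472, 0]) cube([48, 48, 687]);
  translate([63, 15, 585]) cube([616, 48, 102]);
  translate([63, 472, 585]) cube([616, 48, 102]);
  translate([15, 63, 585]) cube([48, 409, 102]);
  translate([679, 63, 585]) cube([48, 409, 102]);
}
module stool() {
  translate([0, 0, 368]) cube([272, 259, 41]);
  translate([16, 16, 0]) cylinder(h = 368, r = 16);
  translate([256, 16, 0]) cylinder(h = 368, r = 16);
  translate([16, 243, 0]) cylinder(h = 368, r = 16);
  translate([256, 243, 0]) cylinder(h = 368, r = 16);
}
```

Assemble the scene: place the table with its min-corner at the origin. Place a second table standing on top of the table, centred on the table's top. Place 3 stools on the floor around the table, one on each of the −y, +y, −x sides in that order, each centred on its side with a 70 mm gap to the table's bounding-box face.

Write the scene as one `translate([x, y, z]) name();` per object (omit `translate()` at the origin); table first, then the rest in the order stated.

table();
translate([458, 134, 715]) table_2();
translate([693, -329, 0]) stool();
translate([693, 873, 0]) stool();
translate([-342, 272, 0]) stool();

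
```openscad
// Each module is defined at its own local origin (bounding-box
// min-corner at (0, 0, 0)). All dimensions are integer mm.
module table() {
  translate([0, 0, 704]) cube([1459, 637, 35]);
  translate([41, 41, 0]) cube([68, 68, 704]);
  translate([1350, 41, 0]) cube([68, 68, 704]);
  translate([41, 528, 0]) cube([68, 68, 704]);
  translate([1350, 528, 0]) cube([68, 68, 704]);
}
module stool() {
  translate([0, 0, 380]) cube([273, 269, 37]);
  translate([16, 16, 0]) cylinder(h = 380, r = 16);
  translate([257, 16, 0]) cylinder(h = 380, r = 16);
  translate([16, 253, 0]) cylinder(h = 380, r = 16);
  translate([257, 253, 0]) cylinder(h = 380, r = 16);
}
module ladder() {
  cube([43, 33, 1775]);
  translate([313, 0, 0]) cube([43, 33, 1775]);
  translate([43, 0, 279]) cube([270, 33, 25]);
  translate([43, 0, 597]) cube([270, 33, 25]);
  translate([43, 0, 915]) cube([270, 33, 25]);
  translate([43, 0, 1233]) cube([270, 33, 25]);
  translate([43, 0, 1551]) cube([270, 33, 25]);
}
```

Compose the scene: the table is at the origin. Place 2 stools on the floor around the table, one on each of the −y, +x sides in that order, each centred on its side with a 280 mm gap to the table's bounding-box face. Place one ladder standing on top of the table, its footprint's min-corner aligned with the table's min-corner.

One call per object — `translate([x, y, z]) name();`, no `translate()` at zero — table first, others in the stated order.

table();
translate([593, -549, 0]) stool();
translate([1739, 184, 0]) stool();
translate([0, 0, 739]) ladder();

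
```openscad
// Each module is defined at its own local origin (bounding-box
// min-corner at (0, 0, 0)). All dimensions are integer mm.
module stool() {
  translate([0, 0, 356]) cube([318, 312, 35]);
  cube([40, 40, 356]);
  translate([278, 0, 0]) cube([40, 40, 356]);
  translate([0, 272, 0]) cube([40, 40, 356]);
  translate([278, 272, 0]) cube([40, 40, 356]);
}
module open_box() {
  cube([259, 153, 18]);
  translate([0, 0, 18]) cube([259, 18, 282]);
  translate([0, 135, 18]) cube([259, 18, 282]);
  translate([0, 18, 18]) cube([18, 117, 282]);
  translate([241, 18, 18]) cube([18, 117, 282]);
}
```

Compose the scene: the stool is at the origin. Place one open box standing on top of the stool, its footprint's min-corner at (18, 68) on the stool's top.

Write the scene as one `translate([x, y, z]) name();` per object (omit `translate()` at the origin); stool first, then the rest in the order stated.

stool();
translate([18, 68, 391]) open_box();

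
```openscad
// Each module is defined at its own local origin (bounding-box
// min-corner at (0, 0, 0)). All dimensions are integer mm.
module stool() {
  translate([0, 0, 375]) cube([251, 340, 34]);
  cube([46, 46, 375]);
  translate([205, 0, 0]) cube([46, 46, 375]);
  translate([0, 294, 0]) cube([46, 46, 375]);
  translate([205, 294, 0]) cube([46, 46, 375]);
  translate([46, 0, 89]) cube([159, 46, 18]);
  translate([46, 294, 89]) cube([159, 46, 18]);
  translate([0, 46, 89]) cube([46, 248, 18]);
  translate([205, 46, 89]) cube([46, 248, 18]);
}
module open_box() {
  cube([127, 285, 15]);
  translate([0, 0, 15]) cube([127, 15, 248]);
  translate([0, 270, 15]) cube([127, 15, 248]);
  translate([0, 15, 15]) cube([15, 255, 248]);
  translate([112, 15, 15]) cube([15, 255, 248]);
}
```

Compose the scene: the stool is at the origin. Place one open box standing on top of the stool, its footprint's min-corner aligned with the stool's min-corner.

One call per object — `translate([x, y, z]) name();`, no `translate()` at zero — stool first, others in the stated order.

stool();
translate([0, 0, 409]) open_box();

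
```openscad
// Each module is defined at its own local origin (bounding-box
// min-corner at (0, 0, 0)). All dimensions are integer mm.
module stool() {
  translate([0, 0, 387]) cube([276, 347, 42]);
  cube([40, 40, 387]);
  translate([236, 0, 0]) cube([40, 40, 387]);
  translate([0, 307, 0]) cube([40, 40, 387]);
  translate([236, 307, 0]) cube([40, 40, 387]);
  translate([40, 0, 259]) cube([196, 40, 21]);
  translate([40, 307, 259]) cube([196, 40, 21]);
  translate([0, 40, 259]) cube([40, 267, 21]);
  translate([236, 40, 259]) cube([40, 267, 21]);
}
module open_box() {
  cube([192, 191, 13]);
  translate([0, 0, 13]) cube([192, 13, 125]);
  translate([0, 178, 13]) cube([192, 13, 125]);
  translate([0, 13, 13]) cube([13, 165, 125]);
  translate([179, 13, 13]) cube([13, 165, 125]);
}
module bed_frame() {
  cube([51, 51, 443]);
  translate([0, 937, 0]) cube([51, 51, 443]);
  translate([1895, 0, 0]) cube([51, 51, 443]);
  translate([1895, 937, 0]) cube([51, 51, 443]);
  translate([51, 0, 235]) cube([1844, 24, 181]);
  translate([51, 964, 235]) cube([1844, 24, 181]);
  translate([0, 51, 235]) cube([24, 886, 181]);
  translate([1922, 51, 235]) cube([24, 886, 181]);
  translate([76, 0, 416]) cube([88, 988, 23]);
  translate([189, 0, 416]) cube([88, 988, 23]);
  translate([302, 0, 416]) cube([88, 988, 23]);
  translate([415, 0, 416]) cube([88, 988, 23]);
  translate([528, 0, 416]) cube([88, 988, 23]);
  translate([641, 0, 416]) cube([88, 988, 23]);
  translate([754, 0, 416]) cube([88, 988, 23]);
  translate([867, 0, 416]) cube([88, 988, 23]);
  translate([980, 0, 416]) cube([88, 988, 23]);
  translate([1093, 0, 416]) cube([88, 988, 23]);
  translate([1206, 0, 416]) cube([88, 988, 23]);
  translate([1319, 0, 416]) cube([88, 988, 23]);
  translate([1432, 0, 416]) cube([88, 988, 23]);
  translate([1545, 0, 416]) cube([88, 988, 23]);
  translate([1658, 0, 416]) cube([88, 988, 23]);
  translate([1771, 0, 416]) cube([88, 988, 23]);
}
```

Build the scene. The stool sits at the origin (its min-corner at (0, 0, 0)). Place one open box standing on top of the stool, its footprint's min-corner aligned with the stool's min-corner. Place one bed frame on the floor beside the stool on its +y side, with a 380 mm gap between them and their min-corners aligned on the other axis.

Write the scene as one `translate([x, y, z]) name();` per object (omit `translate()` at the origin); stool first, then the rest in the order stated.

stool();
translate([0, 0, 429]) open_box();
translate([0, 727, 0]) bed_frame();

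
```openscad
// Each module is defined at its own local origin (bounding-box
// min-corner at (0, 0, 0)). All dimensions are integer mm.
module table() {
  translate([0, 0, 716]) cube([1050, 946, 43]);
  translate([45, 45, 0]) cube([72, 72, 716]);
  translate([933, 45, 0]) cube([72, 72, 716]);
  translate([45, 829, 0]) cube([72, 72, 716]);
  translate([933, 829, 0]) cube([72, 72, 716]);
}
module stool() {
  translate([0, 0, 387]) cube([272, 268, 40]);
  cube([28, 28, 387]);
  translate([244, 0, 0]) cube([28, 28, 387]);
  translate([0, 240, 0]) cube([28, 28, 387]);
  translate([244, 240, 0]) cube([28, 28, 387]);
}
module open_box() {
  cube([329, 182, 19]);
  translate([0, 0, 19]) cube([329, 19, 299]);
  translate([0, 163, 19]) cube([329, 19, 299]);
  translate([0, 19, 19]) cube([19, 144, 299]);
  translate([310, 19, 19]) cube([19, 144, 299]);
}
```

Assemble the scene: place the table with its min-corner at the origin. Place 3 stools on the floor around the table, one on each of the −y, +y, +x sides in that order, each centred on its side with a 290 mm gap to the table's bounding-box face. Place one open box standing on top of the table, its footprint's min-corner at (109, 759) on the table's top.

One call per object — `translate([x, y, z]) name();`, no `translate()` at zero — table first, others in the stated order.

table();
translate([389, -558, 0]) stool();
translate([389, 1236, 0]) stool();
translate([1340, 339, 0]) stool();
translate([109, 759, 759]) open_box();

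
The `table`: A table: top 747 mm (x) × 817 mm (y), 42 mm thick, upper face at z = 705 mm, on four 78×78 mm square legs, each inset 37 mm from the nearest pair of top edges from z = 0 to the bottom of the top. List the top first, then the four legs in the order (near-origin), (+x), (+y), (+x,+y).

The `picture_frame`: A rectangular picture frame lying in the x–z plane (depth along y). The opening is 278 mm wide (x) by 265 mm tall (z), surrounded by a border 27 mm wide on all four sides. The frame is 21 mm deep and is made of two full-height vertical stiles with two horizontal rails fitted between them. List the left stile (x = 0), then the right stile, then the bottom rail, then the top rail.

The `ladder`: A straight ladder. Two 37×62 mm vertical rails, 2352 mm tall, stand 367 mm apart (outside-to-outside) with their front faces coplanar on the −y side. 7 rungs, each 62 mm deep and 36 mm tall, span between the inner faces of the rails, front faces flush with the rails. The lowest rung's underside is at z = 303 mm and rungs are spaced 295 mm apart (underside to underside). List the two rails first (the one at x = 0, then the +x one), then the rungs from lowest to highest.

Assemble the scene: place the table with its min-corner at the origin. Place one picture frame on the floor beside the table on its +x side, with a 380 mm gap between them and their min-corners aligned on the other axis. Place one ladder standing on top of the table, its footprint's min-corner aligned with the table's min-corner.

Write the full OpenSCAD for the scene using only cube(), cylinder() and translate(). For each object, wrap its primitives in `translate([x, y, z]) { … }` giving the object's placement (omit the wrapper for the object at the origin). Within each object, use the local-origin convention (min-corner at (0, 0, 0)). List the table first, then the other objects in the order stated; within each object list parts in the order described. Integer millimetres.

translate([0, 0, 663]) cube([747, 817, 42]);
translate([37, 37, 0]) cube([78, 78, 663]);
translate([632, 37, 0]) cube([78, 78, 663]);
translate([37, 702, 0]) cube([78, 78, 663]);
translate([632, 702, 0]) cube([78, 78, 663]);
translate([1127, 0, 0]) {
  cube([27, 21, 319]);
  translate([305, 0, 0]) cube([27, 21, 319]);
  translate([27, 0, 0]) cube([278, 21, 27]);
  translate([27, 0, 292]) cube([278, 21, 27]);
}
translate([0, 0, 705]) {
  cube([37, 62, 2352]);
  translate([330, 0, 0]) cube([37, 62, 2352]);
  translate([37, 0, 303]) cube([293, 62, 36]);
  translate([37, 0, 598]) cube([293, 62, 36]);
  translate([37, 0, 893]) cube([293, 62, 36]);
  translate([37, 0, 1188]) cube([293, 62, 36]);
  translate([37, 0, 1483]) cube([293, 62, 36]);
  translate([37, 0, 1778]) cube([293, 62, 36]);
  translate([37, 0, 2073]) cube([293, 62, 36]);
}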